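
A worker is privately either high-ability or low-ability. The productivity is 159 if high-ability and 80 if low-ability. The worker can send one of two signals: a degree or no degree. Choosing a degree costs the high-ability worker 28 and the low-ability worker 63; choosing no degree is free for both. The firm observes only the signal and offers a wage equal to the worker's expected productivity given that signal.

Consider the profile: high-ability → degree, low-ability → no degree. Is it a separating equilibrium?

No

If types separate, degree earns payment 159 and no degree earns 80.
High-ability: degree gives 159 − 28 = 131; no degree gives 80 − 0 = 80. No deviation. ✓
Low-ability: no degree gives 80 − 0 = 80; degree gives 159 − 63 = 96. Would deviate. ✗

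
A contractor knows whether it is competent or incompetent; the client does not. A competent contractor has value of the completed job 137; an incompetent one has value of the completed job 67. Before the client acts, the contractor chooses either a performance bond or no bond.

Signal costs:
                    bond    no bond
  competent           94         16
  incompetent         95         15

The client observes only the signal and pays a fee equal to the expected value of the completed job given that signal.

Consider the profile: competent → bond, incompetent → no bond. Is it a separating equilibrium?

Under separation the client infers type exactly: bond → competent (pays 137), no bond → incompetent (pays 67).
Competent: bond gives 137 − 94 = 43; no bond gives 67 − 16 = 51. Would deviate. ✗
Incompetent: no bond gives 67 − 15 = 52; bond gives 137 − 95 = 42. No deviation. ✓

No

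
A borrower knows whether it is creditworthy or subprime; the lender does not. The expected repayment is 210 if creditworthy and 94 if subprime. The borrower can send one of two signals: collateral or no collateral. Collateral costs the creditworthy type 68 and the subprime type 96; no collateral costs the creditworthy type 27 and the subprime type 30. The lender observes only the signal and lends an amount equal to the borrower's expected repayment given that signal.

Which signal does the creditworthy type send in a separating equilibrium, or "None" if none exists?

None

Try creditworthy → collateral, subprime → no collateral:
  Under separation the lender infers type exactly: collateral → creditworthy (pays 210), no collateral → subprime (pays 94).
  Creditworthy: collateral gives 210 − 68 = 142; no collateral gives 94 − 27 = 67. No deviation. ✓
  Subprime: no collateral gives 94 − 30 = 64; collateral gives 210 − 96 = 114. Would deviate. ✗
Try creditworthy → no collateral, subprime → collateral:
  Under separation the lender infers type exactly: no collateral → creditworthy (pays 210), collateral → subprime (pays 94).
  Creditworthy: no collateral gives 210 − 27 = 183; collateral gives 94 − 68 = 26. No deviation. ✓
  Subprime: collateral gives 94 − 96 = -2; no collateral gives 210 − 30 = 180. Would deviate. ✗
Neither assignment is incentive-compatible.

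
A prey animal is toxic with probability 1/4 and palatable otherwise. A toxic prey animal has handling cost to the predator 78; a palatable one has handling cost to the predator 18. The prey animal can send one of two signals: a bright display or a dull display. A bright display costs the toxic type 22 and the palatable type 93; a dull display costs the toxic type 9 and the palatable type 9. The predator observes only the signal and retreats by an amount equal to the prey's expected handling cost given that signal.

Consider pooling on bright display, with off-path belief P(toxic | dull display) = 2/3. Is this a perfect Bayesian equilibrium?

No

At the pooled signal (bright display) the predator holds the prior 1/4 and pays 1/4·78 + 3/4·18 = 33. Off-path (dull display) belief 2/3 gives 2/3·78 + 1/3·18 = 58.
Toxic: bright display gives 33 − 22 = 11; dull display gives 58 − 9 = 49. Deviates. ✗
Palatable: bright display gives 33 − 93 = -60; dull display gives 58 − 9 = 49. Deviates. ✗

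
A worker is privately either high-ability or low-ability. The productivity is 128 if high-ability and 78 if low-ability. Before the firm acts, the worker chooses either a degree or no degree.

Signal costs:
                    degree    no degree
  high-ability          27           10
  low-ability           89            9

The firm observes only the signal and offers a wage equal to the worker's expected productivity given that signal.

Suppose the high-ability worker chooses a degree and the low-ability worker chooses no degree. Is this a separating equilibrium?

Yes

Under separation the firm infers type exactly: degree → high-ability (pays 128), no degree → low-ability (pays 78).
High-ability: degree gives 128 − 27 = 101; no degree gives 78 − 10 = 68. No deviation. ✓
Low-ability: no degree gives 78 − 9 = 69; degree gives 128 − 89 = 39. No deviation. ✓
Neither type gains from mimicking the other.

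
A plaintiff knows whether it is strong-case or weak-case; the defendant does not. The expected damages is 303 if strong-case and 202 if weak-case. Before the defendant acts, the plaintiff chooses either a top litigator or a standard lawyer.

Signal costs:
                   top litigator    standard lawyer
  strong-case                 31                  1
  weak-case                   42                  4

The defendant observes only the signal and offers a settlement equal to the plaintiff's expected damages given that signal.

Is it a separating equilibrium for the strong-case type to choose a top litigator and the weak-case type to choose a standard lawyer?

If types separate, top litigator earns payment 303 and standard lawyer earns 202.
Strong-case: top litigator gives 303 − 31 = 272; standard lawyer gives 202 − 1 = 201. No deviation. ✓
Weak-case: standard lawyer gives 202 − 4 = 198; top litigator gives 303 − 42 = 261. Would deviate. ✗

No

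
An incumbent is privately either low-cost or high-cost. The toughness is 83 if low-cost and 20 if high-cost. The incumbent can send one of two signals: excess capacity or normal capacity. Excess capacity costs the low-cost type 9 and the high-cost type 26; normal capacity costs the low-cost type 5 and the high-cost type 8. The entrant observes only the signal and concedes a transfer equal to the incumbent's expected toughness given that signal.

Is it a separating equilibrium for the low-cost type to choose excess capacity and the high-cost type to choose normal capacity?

No

If types separate, excess capacity earns payment 83 and normal capacity earns 20.
Low-cost: excess capacity gives 83 − 9 = 74; normal capacity gives 20 − 5 = 15. No deviation. ✓
High-cost: normal capacity gives 20 − 8 = 12; excess capacity gives 83 − 26 = 57. Would deviate. ✗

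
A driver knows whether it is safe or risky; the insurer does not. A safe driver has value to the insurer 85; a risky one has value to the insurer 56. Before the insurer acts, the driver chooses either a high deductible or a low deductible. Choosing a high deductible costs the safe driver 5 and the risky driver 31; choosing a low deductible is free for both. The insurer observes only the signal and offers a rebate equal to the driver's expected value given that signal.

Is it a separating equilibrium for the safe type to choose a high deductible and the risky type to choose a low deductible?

Under separation the insurer infers type exactly: high deductible → safe (pays 85), low deductible → risky (pays 56).
Safe: high deductible gives 85 − 5 = 80; low deductible gives 56 − 0 = 56. No deviation. ✓
Risky: low deductible gives 56 − 0 = 56; high deductible gives 85 − 31 = 54. No deviation. ✓
Both incentive constraints hold.

Yes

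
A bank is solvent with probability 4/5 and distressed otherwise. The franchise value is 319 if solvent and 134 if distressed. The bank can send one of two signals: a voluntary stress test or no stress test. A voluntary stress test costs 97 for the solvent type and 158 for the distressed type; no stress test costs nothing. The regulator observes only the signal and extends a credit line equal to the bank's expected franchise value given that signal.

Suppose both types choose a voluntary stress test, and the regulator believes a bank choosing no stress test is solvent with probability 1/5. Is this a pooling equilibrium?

On the equilibrium path (stress test) the regulator holds the prior 4/5 and pays 4/5·319 + 1/5·134 = 282. Off-path (no stress test) belief 1/5 gives 1/5·319 + 4/5·134 = 171.
Solvent: stress test gives 282 − 97 = 185; no stress test gives 171 − 0 = 171. Stays. ✓
Distressed: stress test gives 282 − 158 = 124; no stress test gives 171 − 0 = 171. Deviates. ✗

No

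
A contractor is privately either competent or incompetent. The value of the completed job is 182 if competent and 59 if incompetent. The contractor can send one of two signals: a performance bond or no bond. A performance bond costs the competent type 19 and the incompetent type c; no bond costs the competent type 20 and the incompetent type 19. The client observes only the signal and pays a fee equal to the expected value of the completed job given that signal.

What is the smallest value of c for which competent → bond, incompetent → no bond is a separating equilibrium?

Under separation: bond → competent (pays 182); no bond → incompetent (pays 59).
Competent: 182 − 19 = 163 ≥ 59 − 20 = 39. Holds regardless of c. ✓
Incompetent: 59 − 19 ≥ 182 − c, so c ≥ 182 − 40 = 142.

142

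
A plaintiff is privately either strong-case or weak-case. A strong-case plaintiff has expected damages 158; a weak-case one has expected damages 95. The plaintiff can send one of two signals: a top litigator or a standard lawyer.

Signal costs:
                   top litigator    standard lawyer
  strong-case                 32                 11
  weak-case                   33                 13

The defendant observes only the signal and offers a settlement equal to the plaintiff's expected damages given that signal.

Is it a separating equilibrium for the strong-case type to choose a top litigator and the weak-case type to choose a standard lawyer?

Under separation the defendant infers type exactly: top litigator → strong-case (pays 158), standard lawyer → weak-case (pays 95).
Strong-case: top litigator gives 158 − 32 = 126; standard lawyer gives 95 − 11 = 84. No deviation. ✓
Weak-case: standard lawyer gives 95 − 13 = 82; top litigator gives 158 − 33 = 125. Would deviate. ✗

No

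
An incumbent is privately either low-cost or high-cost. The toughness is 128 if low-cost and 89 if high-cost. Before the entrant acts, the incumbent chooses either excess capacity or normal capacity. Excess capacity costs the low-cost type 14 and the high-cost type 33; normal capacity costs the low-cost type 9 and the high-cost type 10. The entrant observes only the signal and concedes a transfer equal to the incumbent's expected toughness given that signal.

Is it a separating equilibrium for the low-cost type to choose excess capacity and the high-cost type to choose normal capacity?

Under separation the entrant infers type exactly: excess capacity → low-cost (pays 128), normal capacity → high-cost (pays 89).
Low-cost: excess capacity gives 128 − 14 = 114; normal capacity gives 89 − 9 = 80. No deviation. ✓
High-cost: normal capacity gives 89 − 10 = 79; excess capacity gives 128 − 33 = 95. Would deviate. ✗

No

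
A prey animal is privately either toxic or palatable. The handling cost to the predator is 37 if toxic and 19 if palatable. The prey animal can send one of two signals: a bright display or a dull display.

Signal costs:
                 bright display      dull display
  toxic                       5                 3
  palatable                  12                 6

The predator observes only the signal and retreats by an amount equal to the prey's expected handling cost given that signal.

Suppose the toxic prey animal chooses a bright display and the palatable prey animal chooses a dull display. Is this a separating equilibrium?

If types separate, bright display earns payment 37 and dull display earns 19.
Toxic: bright display gives 37 − 5 = 32; dull display gives 19 − 3 = 16. No deviation. ✓
Palatable: dull display gives 19 − 6 = 13; bright display gives 37 − 12 = 25. Would deviate. ✗

No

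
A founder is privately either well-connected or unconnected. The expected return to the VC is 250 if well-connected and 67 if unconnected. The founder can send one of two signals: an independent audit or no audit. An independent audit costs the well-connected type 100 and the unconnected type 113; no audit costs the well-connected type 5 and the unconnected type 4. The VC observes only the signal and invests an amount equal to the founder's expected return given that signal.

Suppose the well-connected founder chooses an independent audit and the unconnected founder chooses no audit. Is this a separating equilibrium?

If types separate, audit earns payment 250 and no audit earns 67.
Well-connected: audit gives 250 − 100 = 150; no audit gives 67 − 5 = 62. No deviation. ✓
Unconnected: no audit gives 67 − 4 = 63; audit gives 250 − 113 = 137. Would deviate. ✗

No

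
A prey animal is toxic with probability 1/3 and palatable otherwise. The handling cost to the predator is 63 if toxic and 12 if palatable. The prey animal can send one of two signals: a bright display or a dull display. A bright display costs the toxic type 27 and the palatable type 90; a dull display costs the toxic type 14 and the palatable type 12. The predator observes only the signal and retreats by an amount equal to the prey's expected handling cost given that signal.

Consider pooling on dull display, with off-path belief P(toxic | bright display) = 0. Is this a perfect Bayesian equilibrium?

At the pooled signal (dull display) the predator holds the prior 1/3 and pays 1/3·63 + 2/3·12 = 29. Off-path (bright display) belief 0 gives 0·63 + 1·12 = 12.
Toxic: dull display gives 29 − 14 = 15; bright display gives 12 − 27 = -15. Stays. ✓
Palatable: dull display gives 29 − 12 = 17; bright display gives 12 − 90 = -78. Stays. ✓

Yes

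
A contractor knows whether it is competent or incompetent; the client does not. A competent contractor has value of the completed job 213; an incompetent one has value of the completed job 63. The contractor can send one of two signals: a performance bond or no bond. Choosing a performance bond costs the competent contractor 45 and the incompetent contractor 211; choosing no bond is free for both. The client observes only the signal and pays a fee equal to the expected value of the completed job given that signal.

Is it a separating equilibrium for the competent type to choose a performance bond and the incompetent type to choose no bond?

Under separation the client infers type exactly: bond → competent (pays 213), no bond → incompetent (pays 63).
Competent: bond gives 213 − 45 = 168; no bond gives 63 − 0 = 63. No deviation. ✓
Incompetent: no bond gives 63 − 0 = 63; bond gives 213 − 211 = 2. No deviation. ✓
Neither type gains from mimicking the other.

Yes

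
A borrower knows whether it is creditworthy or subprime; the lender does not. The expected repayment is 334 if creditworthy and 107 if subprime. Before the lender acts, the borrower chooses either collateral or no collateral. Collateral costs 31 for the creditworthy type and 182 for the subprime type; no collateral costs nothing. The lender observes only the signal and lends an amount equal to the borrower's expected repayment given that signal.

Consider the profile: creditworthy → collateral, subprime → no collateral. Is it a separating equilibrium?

No

If types separate, collateral earns payment 334 and no collateral earns 107.
Creditworthy: collateral gives 334 − 31 = 303; no collateral gives 107 − 0 = 107. No deviation. ✓
Subprime: no collateral gives 107 − 0 = 107; collateral gives 334 − 182 = 152. Would deviate. ✗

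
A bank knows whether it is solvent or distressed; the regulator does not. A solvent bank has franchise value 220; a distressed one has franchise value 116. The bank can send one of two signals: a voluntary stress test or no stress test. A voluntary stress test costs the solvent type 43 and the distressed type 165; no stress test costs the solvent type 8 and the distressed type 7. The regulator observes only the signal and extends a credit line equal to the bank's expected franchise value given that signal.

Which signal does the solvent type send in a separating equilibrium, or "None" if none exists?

stress test

Try solvent → stress test, distressed → no stress test:
  Under separation the regulator infers type exactly: stress test → solvent (pays 220), no stress test → distressed (pays 116).
  Solvent: stress test gives 220 − 43 = 177; no stress test gives 116 − 8 = 108. No deviation. ✓
  Distressed: no stress test gives 116 − 7 = 109; stress test gives 220 − 165 = 55. No deviation. ✓
Both hold — the solvent type sends stress test.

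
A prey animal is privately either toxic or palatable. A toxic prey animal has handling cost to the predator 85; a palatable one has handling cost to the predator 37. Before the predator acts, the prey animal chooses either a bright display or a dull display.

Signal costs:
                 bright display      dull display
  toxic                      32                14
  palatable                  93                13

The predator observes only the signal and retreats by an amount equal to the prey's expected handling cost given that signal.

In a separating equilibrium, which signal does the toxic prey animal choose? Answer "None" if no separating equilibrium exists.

Try toxic → bright display, palatable → dull display:
  Under separation the predator infers type exactly: bright display → toxic (pays 85), dull display → palatable (pays 37).
  Toxic: bright display gives 85 − 32 = 53; dull display gives 37 − 14 = 23. No deviation. ✓
  Palatable: dull display gives 37 − 13 = 24; bright display gives 85 − 93 = -8. No deviation. ✓
Both hold — the toxic type sends bright display.

bright display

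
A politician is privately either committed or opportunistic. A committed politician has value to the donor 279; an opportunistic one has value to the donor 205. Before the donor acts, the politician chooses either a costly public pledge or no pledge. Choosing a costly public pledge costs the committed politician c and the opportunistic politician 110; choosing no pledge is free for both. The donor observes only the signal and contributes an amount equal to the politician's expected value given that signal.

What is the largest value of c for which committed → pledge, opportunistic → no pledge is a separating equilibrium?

74

Under separation: pledge → committed (pays 279); no pledge → opportunistic (pays 205).
Opportunistic: 205 − 0 = 205 ≥ 279 − 110 = 169. Holds regardless of c. ✓
Committed: 279 − c ≥ 205 − 0, so c ≤ 279 − 205 = 74.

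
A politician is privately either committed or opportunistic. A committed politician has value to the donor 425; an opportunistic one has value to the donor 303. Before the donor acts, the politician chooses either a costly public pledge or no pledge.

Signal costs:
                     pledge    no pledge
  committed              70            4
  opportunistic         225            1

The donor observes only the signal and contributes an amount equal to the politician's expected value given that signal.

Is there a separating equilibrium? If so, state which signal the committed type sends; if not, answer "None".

pledge

Try committed → pledge, opportunistic → no pledge:
  If types separate, pledge earns payment 425 and no pledge earns 303.
  Committed: pledge gives 425 − 70 = 355; no pledge gives 303 − 4 = 299. No deviation. ✓
  Opportunistic: no pledge gives 303 − 1 = 302; pledge gives 425 − 225 = 200. No deviation. ✓
Both hold — the committed type sends pledge.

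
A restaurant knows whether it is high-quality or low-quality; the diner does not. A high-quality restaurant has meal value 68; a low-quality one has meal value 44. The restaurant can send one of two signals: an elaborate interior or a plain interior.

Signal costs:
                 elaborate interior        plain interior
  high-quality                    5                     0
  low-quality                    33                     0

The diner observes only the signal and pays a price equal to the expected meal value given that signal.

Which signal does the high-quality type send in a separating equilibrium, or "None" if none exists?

elaborate interior

Try high-quality → elaborate interior, low-quality → plain interior:
  If types separate, elaborate interior earns payment 68 and plain interior earns 44.
  High-quality: elaborate interior gives 68 − 5 = 63; plain interior gives 44 − 0 = 44. No deviation. ✓
  Low-quality: plain interior gives 44 − 0 = 44; elaborate interior gives 68 − 33 = 35. No deviation. ✓
Both hold — the high-quality type sends elaborate interior.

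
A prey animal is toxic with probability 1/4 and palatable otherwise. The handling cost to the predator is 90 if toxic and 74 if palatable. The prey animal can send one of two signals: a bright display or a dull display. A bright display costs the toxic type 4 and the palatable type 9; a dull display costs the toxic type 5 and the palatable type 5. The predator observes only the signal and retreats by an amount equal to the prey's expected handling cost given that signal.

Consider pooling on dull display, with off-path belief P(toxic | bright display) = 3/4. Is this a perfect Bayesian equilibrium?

No

On the equilibrium path (dull display) the predator holds the prior 1/4 and pays 1/4·90 + 3/4·74 = 78. Off-path (bright display) belief 3/4 gives 3/4·90 + 1/4·74 = 86.
Toxic: dull display gives 78 − 5 = 73; bright display gives 86 − 4 = 82. Deviates. ✗
Palatable: dull display gives 78 − 5 = 73; bright display gives 86 − 9 = 77. Deviates. ✗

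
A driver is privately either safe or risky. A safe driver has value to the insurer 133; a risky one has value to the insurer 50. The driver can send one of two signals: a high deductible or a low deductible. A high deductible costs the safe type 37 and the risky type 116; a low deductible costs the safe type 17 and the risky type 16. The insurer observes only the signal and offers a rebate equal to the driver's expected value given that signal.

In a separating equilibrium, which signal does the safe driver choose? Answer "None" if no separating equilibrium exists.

high deductible

Try safe → high deductible, risky → low deductible:
  If types separate, high deductible earns payment 133 and low deductible earns 50.
  Safe: high deductible gives 133 − 37 = 96; low deductible gives 50 − 17 = 33. No deviation. ✓
  Risky: low deductible gives 50 − 16 = 34; high deductible gives 133 − 116 = 17. No deviation. ✓
Both hold — the safe type sends high deductible.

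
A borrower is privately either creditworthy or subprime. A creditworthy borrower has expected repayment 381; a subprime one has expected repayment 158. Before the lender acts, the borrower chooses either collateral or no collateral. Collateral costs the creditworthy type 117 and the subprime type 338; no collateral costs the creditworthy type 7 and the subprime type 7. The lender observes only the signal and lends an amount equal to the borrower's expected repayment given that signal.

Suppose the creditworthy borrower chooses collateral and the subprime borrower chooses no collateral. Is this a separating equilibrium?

If types separate, collateral earns payment 381 and no collateral earns 158.
Creditworthy: collateral gives 381 − 117 = 264; no collateral gives 158 − 7 = 151. No deviation. ✓
Subprime: no collateral gives 158 − 7 = 151; collateral gives 381 − 338 = 43. No deviation. ✓
Neither type gains from mimicking the other.

Yes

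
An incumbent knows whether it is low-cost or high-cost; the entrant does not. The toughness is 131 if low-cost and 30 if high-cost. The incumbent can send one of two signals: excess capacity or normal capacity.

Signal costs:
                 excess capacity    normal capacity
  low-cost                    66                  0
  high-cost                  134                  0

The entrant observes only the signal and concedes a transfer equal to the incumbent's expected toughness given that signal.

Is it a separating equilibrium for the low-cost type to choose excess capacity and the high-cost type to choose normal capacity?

Yes

Under separation the entrant infers type exactly: excess capacity → low-cost (pays 131), normal capacity → high-cost (pays 30).
Low-cost: excess capacity gives 131 − 66 = 65; normal capacity gives 30 − 0 = 30. No deviation. ✓
High-cost: normal capacity gives 30 − 0 = 30; excess capacity gives 131 − 134 = -3. No deviation. ✓
Neither type gains from mimicking the other.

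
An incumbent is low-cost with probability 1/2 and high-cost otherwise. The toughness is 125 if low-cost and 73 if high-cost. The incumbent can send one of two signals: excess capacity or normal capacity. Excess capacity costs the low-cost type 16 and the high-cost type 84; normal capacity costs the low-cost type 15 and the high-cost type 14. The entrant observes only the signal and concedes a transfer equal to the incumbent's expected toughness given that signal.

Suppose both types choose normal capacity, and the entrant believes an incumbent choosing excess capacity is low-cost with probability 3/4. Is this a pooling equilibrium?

At the pooled signal (normal capacity) the entrant holds the prior 1/2 and pays 1/2·125 + 1/2·73 = 99. Off-path (excess capacity) belief 3/4 gives 3/4·125 + 1/4·73 = 112.
Low-cost: normal capacity gives 99 − 15 = 84; excess capacity gives 112 − 16 = 96. Deviates. ✗
High-cost: normal capacity gives 99 − 14 = 85; excess capacity gives 112 − 84 = 28. Stays. ✓

No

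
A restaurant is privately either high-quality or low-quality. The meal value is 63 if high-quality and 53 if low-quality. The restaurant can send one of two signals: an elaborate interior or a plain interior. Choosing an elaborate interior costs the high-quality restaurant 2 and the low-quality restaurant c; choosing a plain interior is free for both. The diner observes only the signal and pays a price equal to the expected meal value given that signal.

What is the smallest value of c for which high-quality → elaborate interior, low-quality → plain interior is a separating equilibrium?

10

Under separation: elaborate interior → high-quality (pays 63); plain interior → low-quality (pays 53).
High-quality: 63 − 2 = 61 ≥ 53 − 0 = 53. Holds regardless of c. ✓
Low-quality: 53 − 0 ≥ 63 − c, so c ≥ 63 − 53 = 10.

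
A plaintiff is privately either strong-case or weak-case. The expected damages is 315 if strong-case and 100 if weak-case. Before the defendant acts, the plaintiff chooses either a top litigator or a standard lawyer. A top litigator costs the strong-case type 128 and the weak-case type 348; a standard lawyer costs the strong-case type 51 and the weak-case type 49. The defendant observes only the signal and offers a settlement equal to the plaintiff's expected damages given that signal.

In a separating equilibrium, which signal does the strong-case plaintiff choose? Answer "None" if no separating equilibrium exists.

top litigator

Try strong-case → top litigator, weak-case → standard lawyer:
  If types separate, top litigator earns payment 315 and standard lawyer earns 100.
  Strong-case: top litigator gives 315 − 128 = 187; standard lawyer gives 100 − 51 = 49. No deviation. ✓
  Weak-case: standard lawyer gives 100 − 49 = 51; top litigator gives 315 − 348 = -33. No deviation. ✓
Both hold — the strong-case type sends top litigator.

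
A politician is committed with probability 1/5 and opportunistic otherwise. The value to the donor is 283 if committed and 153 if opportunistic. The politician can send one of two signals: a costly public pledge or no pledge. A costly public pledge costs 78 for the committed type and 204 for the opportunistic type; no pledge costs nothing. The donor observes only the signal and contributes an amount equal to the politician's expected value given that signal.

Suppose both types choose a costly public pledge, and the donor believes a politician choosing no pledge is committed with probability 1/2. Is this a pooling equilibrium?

No

At the pooled signal (pledge) the donor holds the prior 1/5 and pays 1/5·283 + 4/5·153 = 179. Off-path (no pledge) belief 1/2 gives 1/2·283 + 1/2·153 = 218.
Committed: pledge gives 179 − 78 = 101; no pledge gives 218 − 0 = 218. Deviates. ✗
Opportunistic: pledge gives 179 − 204 = -25; no pledge gives 218 − 0 = 218. Deviates. ✗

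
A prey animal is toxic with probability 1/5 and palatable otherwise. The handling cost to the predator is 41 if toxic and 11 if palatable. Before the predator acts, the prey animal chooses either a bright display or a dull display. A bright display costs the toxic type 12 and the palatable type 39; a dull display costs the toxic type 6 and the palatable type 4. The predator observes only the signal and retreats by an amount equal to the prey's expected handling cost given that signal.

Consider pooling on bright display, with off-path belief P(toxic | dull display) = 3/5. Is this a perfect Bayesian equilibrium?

On the equilibrium path (bright display) the predator holds the prior 1/5 and pays 1/5·41 + 4/5·11 = 17. Off-path (dull display) belief 3/5 gives 3/5·41 + 2/5·11 = 29.
Toxic: bright display gives 17 − 12 = 5; dull display gives 29 − 6 = 23. Deviates. ✗
Palatable: bright display gives 17 − 39 = -22; dull display gives 29 − 4 = 25. Deviates. ✗

No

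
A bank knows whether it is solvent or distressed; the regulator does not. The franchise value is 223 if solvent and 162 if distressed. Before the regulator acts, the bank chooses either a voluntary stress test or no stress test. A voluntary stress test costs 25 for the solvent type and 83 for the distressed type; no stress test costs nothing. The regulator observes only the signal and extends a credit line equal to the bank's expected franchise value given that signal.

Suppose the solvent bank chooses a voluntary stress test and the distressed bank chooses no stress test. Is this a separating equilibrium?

If types separate, stress test earns payment 223 and no stress test earns 162.
Solvent: stress test gives 223 − 25 = 198; no stress test gives 162 − 0 = 162. No deviation. ✓
Distressed: no stress test gives 162 − 0 = 162; stress test gives 223 − 83 = 140. No deviation. ✓
Both incentive constraints hold.

Yes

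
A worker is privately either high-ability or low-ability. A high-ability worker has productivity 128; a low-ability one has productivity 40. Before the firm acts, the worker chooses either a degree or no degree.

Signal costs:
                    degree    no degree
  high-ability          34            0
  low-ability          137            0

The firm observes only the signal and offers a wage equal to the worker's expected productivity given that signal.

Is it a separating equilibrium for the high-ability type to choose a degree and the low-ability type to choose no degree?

Under separation the firm infers type exactly: degree → high-ability (pays 128), no degree → low-ability (pays 40).
High-ability: degree gives 128 − 34 = 94; no degree gives 40 − 0 = 40. No deviation. ✓
Low-ability: no degree gives 40 − 0 = 40; degree gives 128 − 137 = -9. No deviation. ✓
Neither type gains from mimicking the other.

Yes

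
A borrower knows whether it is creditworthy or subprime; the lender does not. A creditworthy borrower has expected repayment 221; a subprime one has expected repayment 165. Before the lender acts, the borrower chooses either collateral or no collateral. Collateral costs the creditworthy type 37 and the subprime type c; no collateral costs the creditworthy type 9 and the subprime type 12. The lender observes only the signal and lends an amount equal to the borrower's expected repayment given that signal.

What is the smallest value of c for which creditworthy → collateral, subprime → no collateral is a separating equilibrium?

68

Under separation: collateral → creditworthy (pays 221); no collateral → subprime (pays 165).
Creditworthy: 221 − 37 = 184 ≥ 165 − 9 = 156. Holds regardless of c. ✓
Subprime: 165 − 12 ≥ 221 − c, so c ≥ 221 − 153 = 68.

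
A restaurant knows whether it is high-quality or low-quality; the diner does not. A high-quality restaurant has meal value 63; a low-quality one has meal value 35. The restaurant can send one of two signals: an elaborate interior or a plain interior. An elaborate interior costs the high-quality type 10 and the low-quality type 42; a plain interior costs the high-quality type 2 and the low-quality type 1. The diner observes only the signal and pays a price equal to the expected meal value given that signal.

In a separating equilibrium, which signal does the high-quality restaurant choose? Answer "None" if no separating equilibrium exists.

elaborate interior

Try high-quality → elaborate interior, low-quality → plain interior:
  If types separate, elaborate interior earns payment 63 and plain interior earns 35.
  High-quality: elaborate interior gives 63 − 10 = 53; plain interior gives 35 − 2 = 33. No deviation. ✓
  Low-quality: plain interior gives 35 − 1 = 34; elaborate interior gives 63 − 42 = 21. No deviation. ✓
Both hold — the high-quality type sends elaborate interior.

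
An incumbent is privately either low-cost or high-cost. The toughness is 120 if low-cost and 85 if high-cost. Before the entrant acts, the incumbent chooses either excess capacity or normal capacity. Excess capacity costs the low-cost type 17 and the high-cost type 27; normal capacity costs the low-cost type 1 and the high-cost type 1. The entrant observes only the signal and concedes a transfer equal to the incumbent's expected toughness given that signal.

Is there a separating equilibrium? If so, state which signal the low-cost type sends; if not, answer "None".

Try low-cost → excess capacity, high-cost → normal capacity:
  If types separate, excess capacity earns payment 120 and normal capacity earns 85.
  Low-cost: excess capacity gives 120 − 17 = 103; normal capacity gives 85 − 1 = 84. No deviation. ✓
  High-cost: normal capacity gives 85 − 1 = 84; excess capacity gives 120 − 27 = 93. Would deviate. ✗
Try low-cost → normal capacity, high-cost → excess capacity:
  If types separate, normal capacity earns payment 120 and excess capacity earns 85.
  Low-cost: normal capacity gives 120 − 1 = 119; excess capacity gives 85 − 17 = 68. No deviation. ✓
  High-cost: excess capacity gives 85 − 27 = 58; normal capacity gives 120 − 1 = 119. Would deviate. ✗
Neither assignment is incentive-compatible.

None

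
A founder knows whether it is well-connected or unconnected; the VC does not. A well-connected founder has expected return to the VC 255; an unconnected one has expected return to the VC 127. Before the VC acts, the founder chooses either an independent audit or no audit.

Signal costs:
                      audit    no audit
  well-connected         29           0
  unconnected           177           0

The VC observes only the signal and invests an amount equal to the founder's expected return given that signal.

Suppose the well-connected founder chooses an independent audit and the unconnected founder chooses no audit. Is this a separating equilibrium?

Yes

If types separate, audit earns payment 255 and no audit earns 127.
Well-connected: audit gives 255 − 29 = 226; no audit gives 127 − 0 = 127. No deviation. ✓
Unconnected: no audit gives 127 − 0 = 127; audit gives 255 − 177 = 78. No deviation. ✓
Neither type gains from mimicking the other.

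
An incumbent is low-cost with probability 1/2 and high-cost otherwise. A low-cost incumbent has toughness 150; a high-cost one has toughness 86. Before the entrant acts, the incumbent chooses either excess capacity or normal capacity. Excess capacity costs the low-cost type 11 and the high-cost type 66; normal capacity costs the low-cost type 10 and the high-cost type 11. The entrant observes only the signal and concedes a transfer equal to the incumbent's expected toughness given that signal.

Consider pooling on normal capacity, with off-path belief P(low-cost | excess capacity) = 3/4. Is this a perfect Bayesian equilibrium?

At the pooled signal (normal capacity) the entrant holds the prior 1/2 and pays 1/2·150 + 1/2·86 = 118. Off-path (excess capacity) belief 3/4 gives 3/4·150 + 1/4·86 = 134.
Low-cost: normal capacity gives 118 − 10 = 108; excess capacity gives 134 − 11 = 123. Deviates. ✗
High-cost: normal capacity gives 118 − 11 = 107; excess capacity gives 134 − 66 = 68. Stays. ✓

No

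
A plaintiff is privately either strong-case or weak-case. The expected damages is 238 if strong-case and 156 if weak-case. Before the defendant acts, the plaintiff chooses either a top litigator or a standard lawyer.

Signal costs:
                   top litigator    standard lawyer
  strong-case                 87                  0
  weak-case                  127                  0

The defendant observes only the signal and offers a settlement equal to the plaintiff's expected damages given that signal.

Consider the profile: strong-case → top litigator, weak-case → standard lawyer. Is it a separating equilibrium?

Under separation the defendant infers type exactly: top litigator → strong-case (pays 238), standard lawyer → weak-case (pays 156).
Strong-case: top litigator gives 238 − 87 = 151; standard lawyer gives 156 − 0 = 156. Would deviate. ✗
Weak-case: standard lawyer gives 156 − 0 = 156; top litigator gives 238 − 127 = 111. No deviation. ✓

No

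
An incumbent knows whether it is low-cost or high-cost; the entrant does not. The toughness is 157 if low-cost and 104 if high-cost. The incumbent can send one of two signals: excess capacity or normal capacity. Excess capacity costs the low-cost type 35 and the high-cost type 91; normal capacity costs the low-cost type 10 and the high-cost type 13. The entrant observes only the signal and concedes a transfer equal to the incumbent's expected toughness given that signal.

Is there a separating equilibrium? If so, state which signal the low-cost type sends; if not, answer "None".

Try low-cost → excess capacity, high-cost → normal capacity:
  If types separate, excess capacity earns payment 157 and normal capacity earns 104.
  Low-cost: excess capacity gives 157 − 35 = 122; normal capacity gives 104 − 10 = 94. No deviation. ✓
  High-cost: normal capacity gives 104 − 13 = 91; excess capacity gives 157 − 91 = 66. No deviation. ✓
Both hold — the low-cost type sends excess capacity.

excess capacity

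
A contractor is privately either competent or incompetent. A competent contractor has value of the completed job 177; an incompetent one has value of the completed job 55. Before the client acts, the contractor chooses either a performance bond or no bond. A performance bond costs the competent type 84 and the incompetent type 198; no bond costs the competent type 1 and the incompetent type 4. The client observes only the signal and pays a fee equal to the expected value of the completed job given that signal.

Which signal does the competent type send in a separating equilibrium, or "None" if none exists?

bond

Try competent → bond, incompetent → no bond:
  Under separation the client infers type exactly: bond → competent (pays 177), no bond → incompetent (pays 55).
  Competent: bond gives 177 − 84 = 93; no bond gives 55 − 1 = 54. No deviation. ✓
  Incompetent: no bond gives 55 − 4 = 51; bond gives 177 − 198 = -21. No deviation. ✓
Both hold — the competent type sends bond.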